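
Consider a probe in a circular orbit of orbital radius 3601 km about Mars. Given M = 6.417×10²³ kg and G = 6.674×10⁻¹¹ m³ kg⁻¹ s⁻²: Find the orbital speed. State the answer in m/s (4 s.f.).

v ≈ 3449 m/s

μ = GM = 6.674×10⁻¹¹ × 6.417×10²³ = 4.283×10¹³ m³/s².
r = 3601 km = 3.601×10⁶ m.
For a circular orbit v = √(μ/r) = √(4.283×10¹³ / 3.601×10⁶) = √(1.189×10⁷) = 3449 m/s.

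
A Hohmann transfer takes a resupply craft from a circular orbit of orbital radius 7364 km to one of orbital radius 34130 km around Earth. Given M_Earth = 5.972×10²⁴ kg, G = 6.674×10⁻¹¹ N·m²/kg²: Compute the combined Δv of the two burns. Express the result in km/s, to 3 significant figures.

μ = GM = 6.674×10⁻¹¹ × 5.972×10²⁴ = 3.986×10¹⁴ m³/s².
r₁ = 7364 km = 7.364×10⁶ m.
r₂ = 34130 km = 3.413×10⁷ m.
Transfer ellipse a_t = (r₁ + r₂)/2 = 2.075×10⁷ m.
At r₁: circular v_c1 = √(μ/r₁) = 7357 m/s; transfer-perigee v_p = √[μ(2/r₁ − 1/a_t)] = 9436 m/s.
Δv₁ = v_p − v_c1 = 2079 m/s.
At r₂: circular v_c2 = √(μ/r₂) = 3417 m/s; transfer-apogee v_a = √[μ(2/r₂ − 1/a_t)] = 2036 m/s.
Δv₂ = v_c2 − v_a = 1381 m/s.
Total Δv = Δv₁ + Δv₂ = 3460 m/s = 3.460 km/s.

Δv_total ≈ 3.46 km/s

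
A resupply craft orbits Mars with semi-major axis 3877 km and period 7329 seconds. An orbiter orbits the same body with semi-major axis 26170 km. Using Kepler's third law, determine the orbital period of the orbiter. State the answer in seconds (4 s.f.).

Kepler's third law: T² ∝ a³, so T₂ = T₁ (a₂/a₁)^(3/2).
a₂/a₁ = 6.750, (a₂/a₁)^(3/2) = 17.54.
T₂ = 7329 × 17.54 = 1.285×10⁵ seconds.

T₂ ≈ 1.285×10⁵ seconds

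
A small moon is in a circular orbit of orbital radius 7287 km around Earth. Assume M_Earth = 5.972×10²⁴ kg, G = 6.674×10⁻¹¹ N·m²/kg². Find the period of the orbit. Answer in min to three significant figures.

μ = GM = 6.674×10⁻¹¹ × 5.972×10²⁴ = 3.986×10¹⁴ m³/s².
r = 7287 km = 7.287×10⁶ m.
Kepler's third law: T = 2π√(r³/μ) = 2π√((7.287×10⁶)³ / 3.986×10¹⁴).
r³/μ = 9.708×10⁵ s², so T = 2π × 9.853×10² = 6.191×10³ s.
Converting: 6.191×10³ s ÷ 60.00 = 103.2 min.

T ≈ 103 min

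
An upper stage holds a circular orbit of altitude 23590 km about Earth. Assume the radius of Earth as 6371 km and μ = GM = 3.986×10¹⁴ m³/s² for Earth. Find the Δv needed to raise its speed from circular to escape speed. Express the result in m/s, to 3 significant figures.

r = 6371 + 23590 = 29961 km = 2.9961×10⁷ m.
Circular speed v_c = √(μ/r) = 3647 m/s.
Escape speed v_esc = √(2μ/r) = √2 × v_c = 5158 m/s.
Δv = v_esc − v_c = 1511 m/s.

Δv ≈ 1510 m/s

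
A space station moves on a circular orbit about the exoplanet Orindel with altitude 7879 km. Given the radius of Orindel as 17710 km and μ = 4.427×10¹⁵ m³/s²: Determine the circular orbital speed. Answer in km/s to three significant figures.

r = 17710 + 7879 = 25589 km = 2.5589×10⁷ m.
For a circular orbit v = √(μ/r) = √(4.427×10¹⁵ / 2.559×10⁷) = √(1.730×10⁸) = 13150 m/s.
That is 13.15 km/s.

v ≈ 13.2 km/s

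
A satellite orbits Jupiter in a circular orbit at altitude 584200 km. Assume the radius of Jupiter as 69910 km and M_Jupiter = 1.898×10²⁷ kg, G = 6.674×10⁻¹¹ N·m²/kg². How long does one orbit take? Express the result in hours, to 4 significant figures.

μ = GM = 6.674×10⁻¹¹ × 1.898×10²⁷ = 1.267×10¹⁷ m³/s².
r = 69910 + 584200 = 654110 km = 6.5411×10⁸ m.
Kepler's third law: T = 2π√(r³/μ) = 2π√((6.541×10⁸)³ / 1.267×10¹⁷).
r³/μ = 2.209×10⁹ s², so T = 2π × 4.700×10⁴ = 2.953×10⁵ s.
Converting: 2.953×10⁵ s ÷ 3600 = 82.04 hours.

T ≈ 82.04 hours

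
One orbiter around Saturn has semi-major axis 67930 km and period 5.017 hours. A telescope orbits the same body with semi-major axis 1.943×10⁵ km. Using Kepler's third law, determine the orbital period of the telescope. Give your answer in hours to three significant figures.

T₂ ≈ 24.3 hours

Kepler's third law: T² ∝ a³, so T₂ = T₁ (a₂/a₁)^(3/2).
a₂/a₁ = 2.860, (a₂/a₁)^(3/2) = 4.837.
T₂ = 5.017 × 4.837 = 24.27 hours.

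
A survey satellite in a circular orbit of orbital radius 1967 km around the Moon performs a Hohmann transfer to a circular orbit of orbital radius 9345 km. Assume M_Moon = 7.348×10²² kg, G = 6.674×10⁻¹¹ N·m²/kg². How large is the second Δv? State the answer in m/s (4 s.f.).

μ = GM = 6.674×10⁻¹¹ × 7.348×10²² = 4.904×10¹² m³/s².
r₁ = 1967 km = 1.967×10⁶ m.
r₂ = 9345 km = 9.345×10⁶ m.
Transfer ellipse a_t = (r₁ + r₂)/2 = 5.656×10⁶ m.
At r₁: circular v_c1 = √(μ/r₁) = 1579 m/s; transfer-perilune v_p = √[μ(2/r₁ − 1/a_t)] = 2030 m/s.
At r₂: circular v_c2 = √(μ/r₂) = 724.4 m/s; transfer-apolune v_a = √[μ(2/r₂ − 1/a_t)] = 427.2 m/s.
Δv₂ = v_c2 − v_a = 297.2 m/s.

Δv ≈ 297.2 m/s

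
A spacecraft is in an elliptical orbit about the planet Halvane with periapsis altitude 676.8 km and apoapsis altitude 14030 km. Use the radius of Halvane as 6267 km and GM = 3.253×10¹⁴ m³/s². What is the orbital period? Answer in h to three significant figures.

T ≈ 4.86 h

r_p = 6267 + 676.8 = 6943.8 km = 6.9438×10⁶ m.
r_a = 6267 + 14030 = 20297 km = 2.0297×10⁷ m.
Semi-major axis a = (r_p + r_a)/2 = (6943.8 + 20297)/2 = 13620 km = 1.362×10⁷ m.
By Kepler's third law T = 2π√(a³/μ) = 2π × 2.787×10³ = 1.751×10⁴ s.
= 4.864 h.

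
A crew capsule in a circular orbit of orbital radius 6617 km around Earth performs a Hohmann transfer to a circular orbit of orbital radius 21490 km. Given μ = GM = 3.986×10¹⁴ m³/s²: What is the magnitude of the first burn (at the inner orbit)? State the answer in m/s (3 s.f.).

Δv ≈ 1840 m/s

r₁ = 6617 km = 6.617×10⁶ m.
r₂ = 21490 km = 2.149×10⁷ m.
Transfer ellipse a_t = (r₁ + r₂)/2 = 1.405×10⁷ m.
At r₁: circular v_c1 = √(μ/r₁) = 7761 m/s; transfer-perigee v_p = √[μ(2/r₁ − 1/a_t)] = 9598 m/s.
Δv₁ = v_p − v_c1 = 1836 m/s.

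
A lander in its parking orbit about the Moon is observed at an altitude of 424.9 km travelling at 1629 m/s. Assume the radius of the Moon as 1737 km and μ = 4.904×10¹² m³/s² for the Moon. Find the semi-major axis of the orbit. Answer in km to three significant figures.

a ≈ 2600 km

r = 1737 + 424.9 = 2161.9 km = 2.162×10⁶ m.
Specific orbital energy ε = v²/2 − μ/r = (1629)²/2 − 4.904×10¹²/2.162×10⁶ = -9.416×10⁵ J/kg.
Since ε = −μ/(2a), a = −μ/(2ε) = 2.604×10⁶ m = 2604.2 km.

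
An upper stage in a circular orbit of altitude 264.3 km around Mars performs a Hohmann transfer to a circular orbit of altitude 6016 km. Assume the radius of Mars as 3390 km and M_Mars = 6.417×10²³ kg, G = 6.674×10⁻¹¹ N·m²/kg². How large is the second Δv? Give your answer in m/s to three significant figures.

Δv ≈ 538 m/s

μ = GM = 6.674×10⁻¹¹ × 6.417×10²³ = 4.283×10¹³ m³/s².
r₁ = 3390 + 264.3 = 3654.3 km = 3.6543×10⁶ m.
r₂ = 3390 + 6016 = 9406.0 km = 9.4060×10⁶ m.
Transfer ellipse a_t = (r₁ + r₂)/2 = 6.530×10⁶ m.
At r₁: circular v_c1 = √(μ/r₁) = 3423 m/s; transfer-periapsis v_p = √[μ(2/r₁ − 1/a_t)] = 4109 m/s.
At r₂: circular v_c2 = √(μ/r₂) = 2134 m/s; transfer-apoapsis v_a = √[μ(2/r₂ − 1/a_t)] = 1596 m/s.
Δv₂ = v_c2 − v_a = 537.6 m/s.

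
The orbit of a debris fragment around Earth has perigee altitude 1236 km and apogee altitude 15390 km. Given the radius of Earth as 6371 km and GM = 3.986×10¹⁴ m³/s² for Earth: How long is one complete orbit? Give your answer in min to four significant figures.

r_p = 6371 + 1236 = 7607.0 km = 7.6070×10⁶ m.
r_a = 6371 + 15390 = 21761 km = 2.1761×10⁷ m.
Semi-major axis a = (r_p + r_a)/2 = (7607.0 + 21761)/2 = 14684 km = 1.468×10⁷ m.
By Kepler's third law T = 2π√(a³/μ) = 2π × 2.818×10³ = 1.771×10⁴ s.
= 295.1 min.

T ≈ 295.1 min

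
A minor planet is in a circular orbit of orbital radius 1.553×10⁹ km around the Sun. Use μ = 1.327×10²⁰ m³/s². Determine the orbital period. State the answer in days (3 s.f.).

T ≈ 12200 days

r = 1.553×10⁹ km = 1.553×10¹² m.
Kepler's third law: T = 2π√(r³/μ) = 2π√((1.553×10¹²)³ / 1.327×10²⁰).
r³/μ = 2.823×10¹⁶ s², so T = 2π × 1.680×10⁸ = 1.056×10⁹ s.
Converting: 1.056×10⁹ s ÷ 86400 = 12220 days.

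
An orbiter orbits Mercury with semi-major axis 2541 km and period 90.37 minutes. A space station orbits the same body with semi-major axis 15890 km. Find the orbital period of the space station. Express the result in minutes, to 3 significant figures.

T₂ ≈ 1410 minutes

Kepler's third law: T² ∝ a³, so T₂ = T₁ (a₂/a₁)^(3/2).
a₂/a₁ = 6.253, (a₂/a₁)^(3/2) = 15.64.
T₂ = 90.37 × 15.64 = 1413 minutes.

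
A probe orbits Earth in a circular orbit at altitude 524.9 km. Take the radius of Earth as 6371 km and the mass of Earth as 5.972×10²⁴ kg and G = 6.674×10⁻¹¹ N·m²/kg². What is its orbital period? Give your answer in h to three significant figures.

T ≈ 1.58 h

μ = GM = 6.674×10⁻¹¹ × 5.972×10²⁴ = 3.986×10¹⁴ m³/s².
r = 6371 + 524.9 = 6895.9 km = 6.8959×10⁶ m.
Kepler's third law: T = 2π√(r³/μ) = 2π√((6.896×10⁶)³ / 3.986×10¹⁴).
r³/μ = 8.227×10⁵ s², so T = 2π × 9.071×10² = 5.699×10³ s.
Converting: 5.699×10³ s ÷ 3600 = 1.583 h.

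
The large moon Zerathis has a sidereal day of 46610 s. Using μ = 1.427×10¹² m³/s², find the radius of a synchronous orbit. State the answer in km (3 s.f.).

r_sync ≈ 4280 km

A synchronous orbit has period T, so by Kepler's third law a = (μT²/4π²)^(1/3).
μT²/4π² = 1.427×10¹² × (4.661×10⁴)² / 39.48 = 7.853×10¹⁹ m³.
a = 4.282×10⁶ m = 4282.3 km.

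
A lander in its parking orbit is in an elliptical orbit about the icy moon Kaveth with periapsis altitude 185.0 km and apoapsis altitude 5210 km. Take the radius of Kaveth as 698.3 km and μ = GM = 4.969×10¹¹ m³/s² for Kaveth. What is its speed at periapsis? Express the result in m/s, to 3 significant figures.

v ≈ 989 m/s

r_p = 698.3 + 185.0 = 883.30 km = 8.8330×10⁵ m.
r_a = 698.3 + 5210 = 5908.3 km = 5.9083×10⁶ m.
Semi-major axis a = (r_p + r_a)/2 = 3395.8 km = 3.396×10⁶ m.
Vis-viva: v² = μ(2/r − 1/a) = 4.969×10¹¹ × (2.264×10⁻⁶ − 2.945×10⁻⁷) = 9.788×10⁵ m²/s².
v = 989.3 m/s.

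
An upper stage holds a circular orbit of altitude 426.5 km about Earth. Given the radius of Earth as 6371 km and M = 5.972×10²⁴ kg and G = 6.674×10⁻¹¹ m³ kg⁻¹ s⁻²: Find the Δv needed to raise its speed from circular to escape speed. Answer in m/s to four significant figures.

Δv ≈ 3172 m/s

μ = GM = 6.674×10⁻¹¹ × 5.972×10²⁴ = 3.986×10¹⁴ m³/s².
r = 6371 + 426.5 = 6797.5 km = 6.7975×10⁶ m.
Circular speed v_c = √(μ/r) = 7657 m/s.
Escape speed v_esc = √(2μ/r) = √2 × v_c = 10830 m/s.
Δv = v_esc − v_c = 3172 m/s.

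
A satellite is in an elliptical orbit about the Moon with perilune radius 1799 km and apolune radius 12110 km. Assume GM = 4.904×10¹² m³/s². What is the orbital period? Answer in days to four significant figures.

Semi-major axis a = (r_p + r_a)/2 = (1799.0 + 12110)/2 = 6954.5 km = 6.954×10⁶ m.
By Kepler's third law T = 2π√(a³/μ) = 2π × 8.282×10³ = 5.204×10⁴ s.
= 0.6023 days.

T ≈ 0.6023 days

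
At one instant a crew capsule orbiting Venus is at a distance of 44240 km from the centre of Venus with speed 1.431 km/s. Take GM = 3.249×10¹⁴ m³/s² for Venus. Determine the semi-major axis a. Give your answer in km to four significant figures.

r = 4.424×10⁷ m.
Vis-viva rearranged: 1/a = 2/r − v²/μ = 4.521×10⁻⁸ − 6.303×10⁻⁹ = 3.891×10⁻⁸ m⁻¹.
a = 2.570×10⁷ m = 25703 km.

a ≈ 25700 km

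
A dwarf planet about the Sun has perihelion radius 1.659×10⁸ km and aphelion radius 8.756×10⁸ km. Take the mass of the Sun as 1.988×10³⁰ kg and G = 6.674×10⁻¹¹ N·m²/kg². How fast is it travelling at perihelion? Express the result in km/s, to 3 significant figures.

μ = GM = 6.674×10⁻¹¹ × 1.988×10³⁰ = 1.327×10²⁰ m³/s².
Semi-major axis a = (r_p + r_a)/2 = 5.2075×10⁸ km = 5.208×10¹¹ m.
Vis-viva: v² = μ(2/r − 1/a) = 1.327×10²⁰ × (1.206×10⁻¹¹ − 1.920×10⁻¹²) = 1.345×10⁹ m²/s².
v = 36670 m/s = 36.67 km/s.

v ≈ 36.7 km/s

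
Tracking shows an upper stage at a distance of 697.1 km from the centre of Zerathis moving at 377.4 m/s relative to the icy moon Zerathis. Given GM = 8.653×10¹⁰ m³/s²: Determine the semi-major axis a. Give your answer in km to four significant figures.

a ≈ 817.7 km

r = 6.971×10⁵ m.
Vis-viva rearranged: 1/a = 2/r − v²/μ = 2.869×10⁻⁶ − 1.646×10⁻⁶ = 1.223×10⁻⁶ m⁻¹.
a = 8.177×10⁵ m = 817.66 km.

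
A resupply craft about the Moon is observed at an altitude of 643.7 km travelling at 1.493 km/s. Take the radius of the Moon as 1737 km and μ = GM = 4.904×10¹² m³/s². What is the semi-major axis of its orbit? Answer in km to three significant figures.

a ≈ 2590 km

r = 1737 + 643.7 = 2380.7 km = 2.381×10⁶ m.
Specific orbital energy ε = v²/2 − μ/r = (1493)²/2 − 4.904×10¹²/2.381×10⁶ = -9.454×10⁵ J/kg.
Since ε = −μ/(2a), a = −μ/(2ε) = 2.594×10⁶ m = 2593.7 km.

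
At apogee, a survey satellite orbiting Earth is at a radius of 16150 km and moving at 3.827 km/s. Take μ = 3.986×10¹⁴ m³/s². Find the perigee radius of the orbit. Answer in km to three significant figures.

r_a = 1.615×10⁷ m.
Specific energy ε = v²/2 − μ/r = -1.736×10⁷ J/kg, so a = −μ/(2ε) = 1.148×10⁷ m.
The apsides satisfy r_p + r_a = 2a, so the perigee radius is 2a − r_a = 6.813×10⁶ m = 6813.3 km.

perigee radius ≈ 6810 km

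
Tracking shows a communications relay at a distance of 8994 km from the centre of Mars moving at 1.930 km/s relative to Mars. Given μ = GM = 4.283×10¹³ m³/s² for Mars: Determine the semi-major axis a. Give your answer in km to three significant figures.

r = 8.994×10⁶ m.
Specific orbital energy ε = v²/2 − μ/r = (1930)²/2 − 4.283×10¹³/8.994×10⁶ = -2.900×10⁶ J/kg.
Since ε = −μ/(2a), a = −μ/(2ε) = 7.385×10⁶ m = 7385.5 km.

a ≈ 7390 km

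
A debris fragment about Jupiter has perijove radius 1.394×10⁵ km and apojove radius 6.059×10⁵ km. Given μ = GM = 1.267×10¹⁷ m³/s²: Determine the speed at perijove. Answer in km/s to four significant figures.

Semi-major axis a = (r_p + r_a)/2 = 3.7265×10⁵ km = 3.726×10⁸ m.
Vis-viva: v² = μ(2/r − 1/a) = 1.267×10¹⁷ × (1.435×10⁻⁸ − 2.683×10⁻⁹) = 1.478×10⁹ m²/s².
v = 38440 m/s = 38.44 km/s.

v ≈ 38.44 km/s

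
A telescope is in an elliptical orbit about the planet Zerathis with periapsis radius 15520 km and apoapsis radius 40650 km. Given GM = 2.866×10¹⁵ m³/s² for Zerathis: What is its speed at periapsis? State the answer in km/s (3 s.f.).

v ≈ 16.3 km/s

Semi-major axis a = (r_p + r_a)/2 = 28085 km = 2.808×10⁷ m.
Vis-viva: v² = μ(2/r − 1/a) = 2.866×10¹⁵ × (1.289×10⁻⁷ − 3.561×10⁻⁸) = 2.673×10⁸ m²/s².
v = 16350 m/s = 16.35 km/s.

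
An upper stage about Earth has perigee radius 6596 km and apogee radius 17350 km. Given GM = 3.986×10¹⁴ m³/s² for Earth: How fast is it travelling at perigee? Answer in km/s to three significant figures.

v ≈ 9.36 km/s

Semi-major axis a = (r_p + r_a)/2 = 11973 km = 1.197×10⁷ m.
Vis-viva: v² = μ(2/r − 1/a) = 3.986×10¹⁴ × (3.032×10⁻⁷ − 8.352×10⁻⁸) = 8.757×10⁷ m²/s².
v = 9358 m/s = 9.358 km/s.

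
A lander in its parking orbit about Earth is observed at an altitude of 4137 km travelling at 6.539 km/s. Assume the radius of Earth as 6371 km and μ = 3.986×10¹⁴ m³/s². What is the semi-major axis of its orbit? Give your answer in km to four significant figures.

r = 6371 + 4137 = 10508 km = 1.051×10⁷ m.
Vis-viva rearranged: 1/a = 2/r − v²/μ = 1.903×10⁻⁷ − 1.073×10⁻⁷ = 8.306×10⁻⁸ m⁻¹.
a = 1.204×10⁷ m = 12040 km.

a ≈ 12040 km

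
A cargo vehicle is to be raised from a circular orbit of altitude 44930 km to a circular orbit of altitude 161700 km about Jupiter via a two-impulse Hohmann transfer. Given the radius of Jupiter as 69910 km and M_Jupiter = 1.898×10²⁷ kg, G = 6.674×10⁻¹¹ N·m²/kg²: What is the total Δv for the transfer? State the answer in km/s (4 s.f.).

μ = GM = 6.674×10⁻¹¹ × 1.898×10²⁷ = 1.267×10¹⁷ m³/s².
r₁ = 69910 + 44930 = 114840 km = 1.1484×10⁸ m.
r₂ = 69910 + 161700 = 231610 km = 2.3161×10⁸ m.
Transfer ellipse a_t = (r₁ + r₂)/2 = 1.732×10⁸ m.
At r₁: circular v_c1 = √(μ/r₁) = 33210 m/s; transfer-perijove v_p = √[μ(2/r₁ − 1/a_t)] = 38400 m/s.
Δv₁ = v_p − v_c1 = 5191 m/s.
At r₂: circular v_c2 = √(μ/r₂) = 23390 m/s; transfer-apojove v_a = √[μ(2/r₂ − 1/a_t)] = 19040 m/s.
Δv₂ = v_c2 − v_a = 4345 m/s.
Total Δv = Δv₁ + Δv₂ = 9536 m/s = 9.536 km/s.

Δv_total ≈ 9.536 km/s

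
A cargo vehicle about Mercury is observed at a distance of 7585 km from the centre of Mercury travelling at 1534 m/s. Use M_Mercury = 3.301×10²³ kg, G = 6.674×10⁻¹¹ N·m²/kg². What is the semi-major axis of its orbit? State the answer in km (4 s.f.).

a ≈ 6375 km

μ = GM = 6.674×10⁻¹¹ × 3.301×10²³ = 2.203×10¹³ m³/s².
r = 7.585×10⁶ m.
Specific orbital energy ε = v²/2 − μ/r = (1534)²/2 − 2.203×10¹³/7.585×10⁶ = -1.728×10⁶ J/kg.
Since ε = −μ/(2a), a = −μ/(2ε) = 6.375×10⁶ m = 6374.8 km.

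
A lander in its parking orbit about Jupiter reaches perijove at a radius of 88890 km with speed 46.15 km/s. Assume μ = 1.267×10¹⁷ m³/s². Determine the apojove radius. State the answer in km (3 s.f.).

r_p = 8.889×10⁷ m.
Specific energy ε = v²/2 − μ/r = -3.604×10⁸ J/kg, so a = −μ/(2ε) = 1.758×10⁸ m.
The apsides satisfy r_p + r_a = 2a, so the apojove radius is 2a − r_p = 2.626×10⁸ m = 2.6262×10⁵ km.

apojove radius ≈ 2.63×10⁵ km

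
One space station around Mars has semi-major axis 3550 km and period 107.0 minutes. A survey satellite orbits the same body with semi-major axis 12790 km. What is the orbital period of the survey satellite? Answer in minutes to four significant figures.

Kepler's third law: T² ∝ a³, so T₂ = T₁ (a₂/a₁)^(3/2).
a₂/a₁ = 3.603, (a₂/a₁)^(3/2) = 6.839.
T₂ = 107.0 × 6.839 = 731.7 minutes.

T₂ ≈ 731.7 minutes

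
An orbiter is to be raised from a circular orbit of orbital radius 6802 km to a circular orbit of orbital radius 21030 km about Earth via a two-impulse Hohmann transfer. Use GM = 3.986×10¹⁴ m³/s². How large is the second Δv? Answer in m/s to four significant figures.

r₁ = 6802 km = 6.802×10⁶ m.
r₂ = 21030 km = 2.103×10⁷ m.
Transfer ellipse a_t = (r₁ + r₂)/2 = 1.392×10⁷ m.
At r₁: circular v_c1 = √(μ/r₁) = 7655 m/s; transfer-perigee v_p = √[μ(2/r₁ − 1/a_t)] = 9411 m/s.
At r₂: circular v_c2 = √(μ/r₂) = 4354 m/s; transfer-apogee v_a = √[μ(2/r₂ − 1/a_t)] = 3044 m/s.
Δv₂ = v_c2 − v_a = 1310 m/s.

Δv ≈ 1310 m/s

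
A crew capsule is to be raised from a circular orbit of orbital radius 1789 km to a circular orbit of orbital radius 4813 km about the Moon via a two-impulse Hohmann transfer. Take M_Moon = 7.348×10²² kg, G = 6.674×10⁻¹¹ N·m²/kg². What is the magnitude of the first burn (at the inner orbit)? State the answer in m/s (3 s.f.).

μ = GM = 6.674×10⁻¹¹ × 7.348×10²² = 4.904×10¹² m³/s².
r₁ = 1789 km = 1.789×10⁶ m.
r₂ = 4813 km = 4.813×10⁶ m.
Transfer ellipse a_t = (r₁ + r₂)/2 = 3.301×10⁶ m.
At r₁: circular v_c1 = √(μ/r₁) = 1656 m/s; transfer-perilune v_p = √[μ(2/r₁ − 1/a_t)] = 1999 m/s.
Δv₁ = v_p − v_c1 = 343.5 m/s.

Δv ≈ 344 m/s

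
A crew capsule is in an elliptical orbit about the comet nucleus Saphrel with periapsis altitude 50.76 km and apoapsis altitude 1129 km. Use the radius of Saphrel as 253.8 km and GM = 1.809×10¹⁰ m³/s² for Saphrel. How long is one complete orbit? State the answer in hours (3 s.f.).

T ≈ 10.1 hours

r_p = 253.8 + 50.76 = 304.56 km = 3.0456×10⁵ m.
r_a = 253.8 + 1129 = 1382.8 km = 1.3828×10⁶ m.
Semi-major axis a = (r_p + r_a)/2 = (304.56 + 1382.8)/2 = 843.68 km = 8.437×10⁵ m.
By Kepler's third law T = 2π√(a³/μ) = 2π × 5.762×10³ = 3.620×10⁴ s.
= 10.06 hours.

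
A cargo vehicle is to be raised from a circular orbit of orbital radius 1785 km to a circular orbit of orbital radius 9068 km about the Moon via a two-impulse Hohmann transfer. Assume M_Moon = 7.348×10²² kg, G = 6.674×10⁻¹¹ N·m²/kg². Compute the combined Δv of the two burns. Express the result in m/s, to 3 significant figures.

μ = GM = 6.674×10⁻¹¹ × 7.348×10²² = 4.904×10¹² m³/s².
r₁ = 1785 km = 1.785×10⁶ m.
r₂ = 9068 km = 9.068×10⁶ m.
Transfer ellipse a_t = (r₁ + r₂)/2 = 5.426×10⁶ m.
At r₁: circular v_c1 = √(μ/r₁) = 1658 m/s; transfer-perilune v_p = √[μ(2/r₁ − 1/a_t)] = 2143 m/s.
Δv₁ = v_p − v_c1 = 485.1 m/s.
At r₂: circular v_c2 = √(μ/r₂) = 735.4 m/s; transfer-apolune v_a = √[μ(2/r₂ − 1/a_t)] = 421.8 m/s.
Δv₂ = v_c2 − v_a = 313.6 m/s.
Total Δv = Δv₁ + Δv₂ = 798.8 m/s.

Δv_total ≈ 799 m/s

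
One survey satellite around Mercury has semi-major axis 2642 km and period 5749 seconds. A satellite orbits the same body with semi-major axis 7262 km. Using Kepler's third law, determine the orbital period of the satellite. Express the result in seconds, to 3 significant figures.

Kepler's third law: T² ∝ a³, so T₂ = T₁ (a₂/a₁)^(3/2).
a₂/a₁ = 2.749, (a₂/a₁)^(3/2) = 4.557.
T₂ = 5749 × 4.557 = 26200 seconds.

T₂ ≈ 26200 seconds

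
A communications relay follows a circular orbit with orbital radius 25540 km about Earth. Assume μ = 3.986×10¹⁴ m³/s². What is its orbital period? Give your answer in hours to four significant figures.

r = 25540 km = 2.554×10⁷ m.
Kepler's third law: T = 2π√(r³/μ) = 2π√((2.554×10⁷)³ / 3.986×10¹⁴).
r³/μ = 4.180×10⁷ s², so T = 2π × 6.465×10³ = 4.062×10⁴ s.
Converting: 4.062×10⁴ s ÷ 3600 = 11.28 hours.

T ≈ 11.28 hours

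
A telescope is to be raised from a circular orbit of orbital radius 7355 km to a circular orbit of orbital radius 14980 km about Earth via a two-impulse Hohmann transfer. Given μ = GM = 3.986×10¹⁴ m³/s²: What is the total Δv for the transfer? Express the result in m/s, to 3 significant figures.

Δv_total ≈ 2140 m/s

r₁ = 7355 km = 7.355×10⁶ m.
r₂ = 14980 km = 1.498×10⁷ m.
Transfer ellipse a_t = (r₁ + r₂)/2 = 1.117×10⁷ m.
At r₁: circular v_c1 = √(μ/r₁) = 7362 m/s; transfer-perigee v_p = √[μ(2/r₁ − 1/a_t)] = 8526 m/s.
Δv₁ = v_p − v_c1 = 1165 m/s.
At r₂: circular v_c2 = √(μ/r₂) = 5158 m/s; transfer-apogee v_a = √[μ(2/r₂ − 1/a_t)] = 4186 m/s.
Δv₂ = v_c2 − v_a = 972.1 m/s.
Total Δv = Δv₁ + Δv₂ = 2137 m/s.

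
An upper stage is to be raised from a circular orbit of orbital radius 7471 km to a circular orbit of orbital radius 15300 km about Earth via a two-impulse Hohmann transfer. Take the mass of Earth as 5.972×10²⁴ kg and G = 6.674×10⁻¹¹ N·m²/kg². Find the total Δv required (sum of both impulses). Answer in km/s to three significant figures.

Δv_total ≈ 2.13 km/s

μ = GM = 6.674×10⁻¹¹ × 5.972×10²⁴ = 3.986×10¹⁴ m³/s².
r₁ = 7471 km = 7.471×10⁶ m.
r₂ = 15300 km = 1.530×10⁷ m.
Transfer ellipse a_t = (r₁ + r₂)/2 = 1.139×10⁷ m.
At r₁: circular v_c1 = √(μ/r₁) = 7304 m/s; transfer-perigee v_p = √[μ(2/r₁ − 1/a_t)] = 8467 m/s.
Δv₁ = v_p − v_c1 = 1163 m/s.
At r₂: circular v_c2 = √(μ/r₂) = 5104 m/s; transfer-apogee v_a = √[μ(2/r₂ − 1/a_t)] = 4134 m/s.
Δv₂ = v_c2 − v_a = 969.5 m/s.
Total Δv = Δv₁ + Δv₂ = 2133 m/s = 2.133 km/s.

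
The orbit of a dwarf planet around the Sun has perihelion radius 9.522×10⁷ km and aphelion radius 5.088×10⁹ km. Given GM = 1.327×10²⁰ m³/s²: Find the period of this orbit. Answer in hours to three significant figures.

T ≈ 632000 hours

Semi-major axis a = (r_p + r_a)/2 = (9.5220×10⁷ + 5.0880×10⁹)/2 = 2.5916×10⁹ km = 2.592×10¹² m.
By Kepler's third law T = 2π√(a³/μ) = 2π × 3.622×10⁸ = 2.276×10⁹ s.
= 6.321×10⁵ hours.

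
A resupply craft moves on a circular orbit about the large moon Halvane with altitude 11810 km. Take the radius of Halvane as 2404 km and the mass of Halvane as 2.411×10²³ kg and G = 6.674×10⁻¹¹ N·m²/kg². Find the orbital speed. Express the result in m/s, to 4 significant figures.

μ = GM = 6.674×10⁻¹¹ × 2.411×10²³ = 1.609×10¹³ m³/s².
r = 2404 + 11810 = 14214 km = 1.4214×10⁷ m.
For a circular orbit v = √(μ/r) = √(1.609×10¹³ / 1.421×10⁷) = √(1.132×10⁶) = 1064 m/s.

v ≈ 1064 m/s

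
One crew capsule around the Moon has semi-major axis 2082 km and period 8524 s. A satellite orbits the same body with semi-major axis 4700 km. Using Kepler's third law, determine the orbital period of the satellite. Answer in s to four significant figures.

T₂ ≈ 28910 s

Kepler's third law: T² ∝ a³, so T₂ = T₁ (a₂/a₁)^(3/2).
a₂/a₁ = 2.257, (a₂/a₁)^(3/2) = 3.392.
T₂ = 8524 × 3.392 = 28910 s.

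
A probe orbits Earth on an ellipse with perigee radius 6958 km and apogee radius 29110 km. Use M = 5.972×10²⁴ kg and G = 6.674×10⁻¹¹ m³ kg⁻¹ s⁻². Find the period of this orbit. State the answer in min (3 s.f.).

μ = GM = 6.674×10⁻¹¹ × 5.972×10²⁴ = 3.986×10¹⁴ m³/s².
Semi-major axis a = (r_p + r_a)/2 = (6958.0 + 29110)/2 = 18034 km = 1.803×10⁷ m.
By Kepler's third law T = 2π√(a³/μ) = 2π × 3.836×10³ = 2.410×10⁴ s.
= 401.7 min.

T ≈ 402 min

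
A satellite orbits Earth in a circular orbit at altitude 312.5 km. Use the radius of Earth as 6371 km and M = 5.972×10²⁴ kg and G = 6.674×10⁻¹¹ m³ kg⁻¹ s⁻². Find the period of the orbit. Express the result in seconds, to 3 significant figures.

T ≈ 5440 seconds

μ = GM = 6.674×10⁻¹¹ × 5.972×10²⁴ = 3.986×10¹⁴ m³/s².
r = 6371 + 312.5 = 6683.5 km = 6.6835×10⁶ m.
Kepler's third law: T = 2π√(r³/μ) = 2π√((6.684×10⁶)³ / 3.986×10¹⁴).
r³/μ = 7.490×10⁵ s², so T = 2π × 8.655×10² = 5.438×10³ s.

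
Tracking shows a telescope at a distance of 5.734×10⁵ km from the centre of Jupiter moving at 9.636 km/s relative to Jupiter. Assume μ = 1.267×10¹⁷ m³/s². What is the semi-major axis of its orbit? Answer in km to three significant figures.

r = 5.734×10⁸ m.
Specific orbital energy ε = v²/2 − μ/r = (9636)²/2 − 1.267×10¹⁷/5.734×10⁸ = -1.745×10⁸ J/kg.
Since ε = −μ/(2a), a = −μ/(2ε) = 3.630×10⁸ m = 3.6296×10⁵ km.

a ≈ 3.63×10⁵ km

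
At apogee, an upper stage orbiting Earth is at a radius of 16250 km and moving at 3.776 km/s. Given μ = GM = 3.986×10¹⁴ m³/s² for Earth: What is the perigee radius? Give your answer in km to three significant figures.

perigee radius ≈ 6660 km

r_a = 1.625×10⁷ m.
Specific energy ε = v²/2 − μ/r = -1.740×10⁷ J/kg, so a = −μ/(2ε) = 1.145×10⁷ m.
The apsides satisfy r_p + r_a = 2a, so the perigee radius is 2a − r_a = 6.658×10⁶ m = 6657.9 km.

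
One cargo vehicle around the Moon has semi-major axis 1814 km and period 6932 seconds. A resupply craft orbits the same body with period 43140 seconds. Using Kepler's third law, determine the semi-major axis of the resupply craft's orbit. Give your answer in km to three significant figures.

a₂ ≈ 6140 km

Kepler's third law: a³ ∝ T², so a₂ = a₁ (T₂/T₁)^(2/3).
T₂/T₁ = 6.223, (T₂/T₁)^(2/3) = 3.383.
a₂ = 1814 × 3.383 = 6137 km.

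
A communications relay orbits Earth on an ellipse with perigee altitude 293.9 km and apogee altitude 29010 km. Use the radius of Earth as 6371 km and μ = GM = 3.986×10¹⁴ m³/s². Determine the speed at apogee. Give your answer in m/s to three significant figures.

v ≈ 1890 m/s

r_p = 6371 + 293.9 = 6664.9 km = 6.6649×10⁶ m.
r_a = 6371 + 29010 = 35381 km = 3.5381×10⁷ m.
Semi-major axis a = (r_p + r_a)/2 = 21023 km = 2.102×10⁷ m.
Vis-viva: v² = μ(2/r − 1/a) = 3.986×10¹⁴ × (5.653×10⁻⁸ − 4.757×10⁻⁸) = 3.572×10⁶ m²/s².
v = 1890 m/s.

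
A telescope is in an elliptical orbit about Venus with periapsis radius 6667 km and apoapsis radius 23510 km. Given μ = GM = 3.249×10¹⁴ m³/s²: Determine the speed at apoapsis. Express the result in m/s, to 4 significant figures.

Semi-major axis a = (r_p + r_a)/2 = 15088 km = 1.509×10⁷ m.
Vis-viva: v² = μ(2/r − 1/a) = 3.249×10¹⁴ × (8.507×10⁻⁸ − 6.628×10⁻⁸) = 6.106×10⁶ m²/s².
v = 2471 m/s.

v ≈ 2471 m/s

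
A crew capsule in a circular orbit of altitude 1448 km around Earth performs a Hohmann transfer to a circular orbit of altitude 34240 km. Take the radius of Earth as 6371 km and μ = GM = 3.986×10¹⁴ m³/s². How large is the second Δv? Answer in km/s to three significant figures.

Δv ≈ 1.35 km/s

r₁ = 6371 + 1448 = 7819.0 km = 7.8190×10⁶ m.
r₂ = 6371 + 34240 = 40611 km = 4.0611×10⁷ m.
Transfer ellipse a_t = (r₁ + r₂)/2 = 2.422×10⁷ m.
At r₁: circular v_c1 = √(μ/r₁) = 7140 m/s; transfer-perigee v_p = √[μ(2/r₁ − 1/a_t)] = 9246 m/s.
At r₂: circular v_c2 = √(μ/r₂) = 3133 m/s; transfer-apogee v_a = √[μ(2/r₂ − 1/a_t)] = 1780 m/s.
Δv₂ = v_c2 − v_a = 1353 m/s.
= 1.353 km/s.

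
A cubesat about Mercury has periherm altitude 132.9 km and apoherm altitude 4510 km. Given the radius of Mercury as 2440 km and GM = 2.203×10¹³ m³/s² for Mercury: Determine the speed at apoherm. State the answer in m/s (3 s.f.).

v ≈ 1310 m/s

r_p = 2440 + 132.9 = 2572.9 km = 2.5729×10⁶ m.
r_a = 2440 + 4510 = 6950.0 km = 6.9500×10⁶ m.
Semi-major axis a = (r_p + r_a)/2 = 4761.4 km = 4.761×10⁶ m.
Vis-viva: v² = μ(2/r − 1/a) = 2.203×10¹³ × (2.878×10⁻⁷ − 2.100×10⁻⁷) = 1.713×10⁶ m²/s².
v = 1309 m/s.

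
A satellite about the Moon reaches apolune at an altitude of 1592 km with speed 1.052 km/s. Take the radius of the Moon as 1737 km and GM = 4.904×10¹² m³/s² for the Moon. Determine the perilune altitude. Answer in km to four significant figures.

perilune altitude ≈ 265.8 km

r_a = 1737 + 1592 = 3329.0 km = 3.329×10⁶ m.
Specific energy ε = v²/2 − μ/r = -9.198×10⁵ J/kg, so a = −μ/(2ε) = 2.666×10⁶ m.
The apsides satisfy r_p + r_a = 2a, so the perilune radius is 2a − r_a = 2.003×10⁶ m = 2002.8 km.
Perilune altitude = 2002.8 − 1737 = 265.81 km.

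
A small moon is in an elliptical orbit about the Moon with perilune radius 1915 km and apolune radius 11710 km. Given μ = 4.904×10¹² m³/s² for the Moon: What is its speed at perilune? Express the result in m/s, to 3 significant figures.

v ≈ 2100 m/s

Semi-major axis a = (r_p + r_a)/2 = 6812.5 km = 6.812×10⁶ m.
Vis-viva: v² = μ(2/r − 1/a) = 4.904×10¹² × (1.044×10⁻⁶ − 1.468×10⁻⁷) = 4.402×10⁶ m²/s².
v = 2098 m/s.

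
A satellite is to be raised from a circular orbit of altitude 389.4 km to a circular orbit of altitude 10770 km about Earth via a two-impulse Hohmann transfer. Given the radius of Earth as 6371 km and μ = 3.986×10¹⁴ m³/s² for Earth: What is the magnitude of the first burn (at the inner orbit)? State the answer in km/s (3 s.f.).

Δv ≈ 1.52 km/s

r₁ = 6371 + 389.4 = 6760.4 km = 6.7604×10⁶ m.
r₂ = 6371 + 10770 = 17141 km = 1.7141×10⁷ m.
Transfer ellipse a_t = (r₁ + r₂)/2 = 1.195×10⁷ m.
At r₁: circular v_c1 = √(μ/r₁) = 7679 m/s; transfer-perigee v_p = √[μ(2/r₁ − 1/a_t)] = 9196 m/s.
Δv₁ = v_p − v_c1 = 1517 m/s.
= 1.517 km/s.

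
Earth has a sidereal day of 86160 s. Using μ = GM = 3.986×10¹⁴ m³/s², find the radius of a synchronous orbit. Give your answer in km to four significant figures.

A synchronous orbit has period T, so by Kepler's third law a = (μT²/4π²)^(1/3).
μT²/4π² = 3.986×10¹⁴ × (8.616×10⁴)² / 39.48 = 7.495×10²² m³.
a = 4.216×10⁷ m = 42163 km.

r_sync ≈ 42160 km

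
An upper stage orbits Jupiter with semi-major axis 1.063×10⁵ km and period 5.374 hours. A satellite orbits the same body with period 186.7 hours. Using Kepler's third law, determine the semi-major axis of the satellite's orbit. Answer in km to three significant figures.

a₂ ≈ 1.13×10⁶ km

Kepler's third law: a³ ∝ T², so a₂ = a₁ (T₂/T₁)^(2/3).
T₂/T₁ = 34.74, (T₂/T₁)^(2/3) = 10.65.
a₂ = 1.063×10⁵ × 10.65 = 1.132×10⁶ km.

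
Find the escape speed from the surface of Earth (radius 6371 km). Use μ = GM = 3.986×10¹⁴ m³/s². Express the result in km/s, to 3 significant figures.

v_esc ≈ 11.2 km/s

r = R = 6.371×10⁶ m.
Escape speed v_esc = √(2μ/r) = √(2 × 3.986×10¹⁴ / 6.371×10⁶) = √(1.251×10⁸) = 11190 m/s.
= 11.19 km/s.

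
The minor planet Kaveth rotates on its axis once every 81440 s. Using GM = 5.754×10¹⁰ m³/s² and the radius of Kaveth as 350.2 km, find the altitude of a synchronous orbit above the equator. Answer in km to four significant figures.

h_sync ≈ 1780 km

A synchronous orbit has period T, so by Kepler's third law a = (μT²/4π²)^(1/3).
μT²/4π² = 5.754×10¹⁰ × (8.144×10⁴)² / 39.48 = 9.667×10¹⁸ m³.
a = 2.130×10⁶ m = 2130.2 km.
Altitude h = a − R = 2130.2 − 350.2 = 1780.0 km.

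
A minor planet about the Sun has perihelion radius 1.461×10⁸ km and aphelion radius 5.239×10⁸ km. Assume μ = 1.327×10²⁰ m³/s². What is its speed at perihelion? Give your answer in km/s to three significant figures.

Semi-major axis a = (r_p + r_a)/2 = 3.3500×10⁸ km = 3.350×10¹¹ m.
Vis-viva: v² = μ(2/r − 1/a) = 1.327×10²⁰ × (1.369×10⁻¹¹ − 2.985×10⁻¹²) = 1.420×10⁹ m²/s².
v = 37690 m/s = 37.69 km/s.

v ≈ 37.7 km/s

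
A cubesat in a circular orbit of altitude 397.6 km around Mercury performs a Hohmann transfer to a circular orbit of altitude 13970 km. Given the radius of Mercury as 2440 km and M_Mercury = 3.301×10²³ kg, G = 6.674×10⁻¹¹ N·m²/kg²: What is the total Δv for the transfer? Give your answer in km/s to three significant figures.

μ = GM = 6.674×10⁻¹¹ × 3.301×10²³ = 2.203×10¹³ m³/s².
r₁ = 2440 + 397.6 = 2837.6 km = 2.8376×10⁶ m.
r₂ = 2440 + 13970 = 16410 km = 1.6410×10⁷ m.
Transfer ellipse a_t = (r₁ + r₂)/2 = 9.624×10⁶ m.
At r₁: circular v_c1 = √(μ/r₁) = 2786 m/s; transfer-periherm v_p = √[μ(2/r₁ − 1/a_t)] = 3638 m/s.
Δv₁ = v_p − v_c1 = 852.1 m/s.
At r₂: circular v_c2 = √(μ/r₂) = 1159 m/s; transfer-apoherm v_a = √[μ(2/r₂ − 1/a_t)] = 629.2 m/s.
Δv₂ = v_c2 − v_a = 529.5 m/s.
Total Δv = Δv₁ + Δv₂ = 1382 m/s = 1.382 km/s.

Δv_total ≈ 1.38 km/s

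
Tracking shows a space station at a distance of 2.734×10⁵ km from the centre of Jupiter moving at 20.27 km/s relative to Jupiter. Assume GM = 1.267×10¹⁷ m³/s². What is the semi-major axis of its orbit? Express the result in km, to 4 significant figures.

r = 2.734×10⁸ m.
Vis-viva rearranged: 1/a = 2/r − v²/μ = 7.315×10⁻⁹ − 3.243×10⁻⁹ = 4.072×10⁻⁹ m⁻¹.
a = 2.456×10⁸ m = 2.4555×10⁵ km.

a ≈ 2.456×10⁵ km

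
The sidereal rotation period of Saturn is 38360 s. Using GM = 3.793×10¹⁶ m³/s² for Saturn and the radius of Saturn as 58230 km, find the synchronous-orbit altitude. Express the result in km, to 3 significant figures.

h_sync ≈ 54000 km

A synchronous orbit has period T, so by Kepler's third law a = (μT²/4π²)^(1/3).
μT²/4π² = 3.793×10¹⁶ × (3.836×10⁴)² / 39.48 = 1.414×10²⁴ m³.
a = 1.122×10⁸ m = 1.1223×10⁵ km.
Altitude h = a − R = 1.1223×10⁵ − 58230 = 54005 km.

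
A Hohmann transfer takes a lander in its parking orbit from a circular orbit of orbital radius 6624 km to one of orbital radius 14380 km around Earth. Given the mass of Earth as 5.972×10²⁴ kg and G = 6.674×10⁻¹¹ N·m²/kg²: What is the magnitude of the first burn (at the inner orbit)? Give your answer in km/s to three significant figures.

Δv ≈ 1.32 km/s

μ = GM = 6.674×10⁻¹¹ × 5.972×10²⁴ = 3.986×10¹⁴ m³/s².
r₁ = 6624 km = 6.624×10⁶ m.
r₂ = 14380 km = 1.438×10⁷ m.
Transfer ellipse a_t = (r₁ + r₂)/2 = 1.050×10⁷ m.
At r₁: circular v_c1 = √(μ/r₁) = 7757 m/s; transfer-perigee v_p = √[μ(2/r₁ − 1/a_t)] = 9077 m/s.
Δv₁ = v_p − v_c1 = 1320 m/s.
= 1.320 km/s.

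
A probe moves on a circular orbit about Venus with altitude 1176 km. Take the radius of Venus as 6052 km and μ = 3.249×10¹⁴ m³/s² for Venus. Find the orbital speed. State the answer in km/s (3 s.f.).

v ≈ 6.70 km/s

r = 6052 + 1176 = 7228.0 km = 7.2280×10⁶ m.
For a circular orbit v = √(μ/r) = √(3.249×10¹⁴ / 7.228×10⁶) = √(4.495×10⁷) = 6704 m/s.
That is 6.704 km/s.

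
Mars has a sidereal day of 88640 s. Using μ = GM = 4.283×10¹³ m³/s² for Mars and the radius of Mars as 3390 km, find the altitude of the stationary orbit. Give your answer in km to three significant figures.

A synchronous orbit has period T, so by Kepler's third law a = (μT²/4π²)^(1/3).
μT²/4π² = 4.283×10¹³ × (8.864×10⁴)² / 39.48 = 8.524×10²¹ m³.
a = 2.043×10⁷ m = 20428 km.
Altitude h = a − R = 20428 − 3390 = 17038 km.

h_sync ≈ 17000 km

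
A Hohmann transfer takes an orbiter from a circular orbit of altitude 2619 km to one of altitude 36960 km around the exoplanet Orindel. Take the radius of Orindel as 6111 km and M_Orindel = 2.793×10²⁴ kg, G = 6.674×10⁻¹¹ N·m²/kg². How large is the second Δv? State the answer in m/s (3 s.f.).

Δv ≈ 873 m/s

μ = GM = 6.674×10⁻¹¹ × 2.793×10²⁴ = 1.864×10¹⁴ m³/s².
r₁ = 6111 + 2619 = 8730.0 km = 8.7300×10⁶ m.
r₂ = 6111 + 36960 = 43071 km = 4.3071×10⁷ m.
Transfer ellipse a_t = (r₁ + r₂)/2 = 2.590×10⁷ m.
At r₁: circular v_c1 = √(μ/r₁) = 4621 m/s; transfer-periapsis v_p = √[μ(2/r₁ − 1/a_t)] = 5959 m/s.
At r₂: circular v_c2 = √(μ/r₂) = 2080 m/s; transfer-apoapsis v_a = √[μ(2/r₂ − 1/a_t)] = 1208 m/s.
Δv₂ = v_c2 − v_a = 872.6 m/s.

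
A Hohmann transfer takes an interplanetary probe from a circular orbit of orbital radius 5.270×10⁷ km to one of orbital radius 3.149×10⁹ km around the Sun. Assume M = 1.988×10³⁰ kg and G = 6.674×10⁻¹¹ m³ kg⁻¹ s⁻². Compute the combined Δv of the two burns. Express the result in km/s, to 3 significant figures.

μ = GM = 6.674×10⁻¹¹ × 1.988×10³⁰ = 1.327×10²⁰ m³/s².
r₁ = 5.270×10⁷ km = 5.270×10¹⁰ m.
r₂ = 3.149×10⁹ km = 3.149×10¹² m.
Transfer ellipse a_t = (r₁ + r₂)/2 = 1.601×10¹² m.
At r₁: circular v_c1 = √(μ/r₁) = 50180 m/s; transfer-perihelion v_p = √[μ(2/r₁ − 1/a_t)] = 70370 m/s.
Δv₁ = v_p − v_c1 = 20200 m/s.
At r₂: circular v_c2 = √(μ/r₂) = 6491 m/s; transfer-aphelion v_a = √[μ(2/r₂ − 1/a_t)] = 1178 m/s.
Δv₂ = v_c2 − v_a = 5313 m/s.
Total Δv = Δv₁ + Δv₂ = 25510 m/s = 25.51 km/s.

Δv_total ≈ 25.5 km/s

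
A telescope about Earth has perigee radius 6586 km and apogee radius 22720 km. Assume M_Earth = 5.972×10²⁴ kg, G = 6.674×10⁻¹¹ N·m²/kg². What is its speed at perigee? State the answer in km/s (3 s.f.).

μ = GM = 6.674×10⁻¹¹ × 5.972×10²⁴ = 3.986×10¹⁴ m³/s².
Semi-major axis a = (r_p + r_a)/2 = 14653 km = 1.465×10⁷ m.
Vis-viva: v² = μ(2/r − 1/a) = 3.986×10¹⁴ × (3.037×10⁻⁷ − 6.825×10⁻⁸) = 9.384×10⁷ m²/s².
v = 9687 m/s = 9.687 km/s.

v ≈ 9.69 km/s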